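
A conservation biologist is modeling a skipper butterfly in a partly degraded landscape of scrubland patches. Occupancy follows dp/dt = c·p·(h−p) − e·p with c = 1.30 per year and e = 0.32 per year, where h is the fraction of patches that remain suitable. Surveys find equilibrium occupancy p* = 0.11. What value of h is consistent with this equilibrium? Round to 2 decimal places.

0.36

At equilibrium c(h−p*) = e, so h = p* + e/c.
h = 0.11 + 0.32/1.30 = 0.11 + 0.2462 = 0.3562.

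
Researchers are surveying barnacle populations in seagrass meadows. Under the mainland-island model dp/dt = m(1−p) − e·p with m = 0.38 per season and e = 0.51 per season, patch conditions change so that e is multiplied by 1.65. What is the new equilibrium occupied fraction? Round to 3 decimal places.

0.311

Before: p* = 0.38/(0.38+0.51) = 0.4270.
After: m = 0.38, e = 0.8415; p* = 0.38/1.2215 = 0.3111.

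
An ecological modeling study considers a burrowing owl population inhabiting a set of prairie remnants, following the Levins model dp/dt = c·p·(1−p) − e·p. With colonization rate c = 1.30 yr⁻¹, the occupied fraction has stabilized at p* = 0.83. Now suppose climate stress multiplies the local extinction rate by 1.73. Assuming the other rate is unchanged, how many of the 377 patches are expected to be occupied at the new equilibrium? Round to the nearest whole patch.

Balance c(1−p*) = e gives e = 1.30×(1 − 0.83000) = 0.22100.
New p* = 1 − e/c = 1 − 0.38233/1.30000 = 0.70590.
Expected occupied = 377 × 0.70590 = 266.12 ≈ 266.

266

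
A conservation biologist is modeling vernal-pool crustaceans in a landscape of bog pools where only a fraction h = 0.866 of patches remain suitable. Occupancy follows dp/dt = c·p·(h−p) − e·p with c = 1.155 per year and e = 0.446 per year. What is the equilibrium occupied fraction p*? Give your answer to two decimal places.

Setting dp/dt = 0 and dividing by p* gives c·(h−p*) = e.
So p* = h − e/c = 0.866 − 0.446/1.155 = 0.866 − 0.3861 = 0.4799.

0.48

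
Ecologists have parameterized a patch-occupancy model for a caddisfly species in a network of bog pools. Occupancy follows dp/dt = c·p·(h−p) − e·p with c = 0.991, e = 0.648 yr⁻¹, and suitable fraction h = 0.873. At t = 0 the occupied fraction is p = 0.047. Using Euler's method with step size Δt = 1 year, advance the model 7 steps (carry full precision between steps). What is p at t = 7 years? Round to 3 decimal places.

Update rule: p ← p + [c·p·(h−p) − e·p]·Δt with Δt = 1.
step 1: Δp = +0.00802, p = 0.05502
step 2: Δp = +0.00895, p = 0.06396
step 3: Δp = +0.00983, p = 0.07380
step 4: Δp = +0.01063, p = 0.08443
step 5: Δp = +0.01127, p = 0.09569
step 6: Δp = +0.01170, p = 0.10740
step 7: Δp = +0.01189, p = 0.11929

0.119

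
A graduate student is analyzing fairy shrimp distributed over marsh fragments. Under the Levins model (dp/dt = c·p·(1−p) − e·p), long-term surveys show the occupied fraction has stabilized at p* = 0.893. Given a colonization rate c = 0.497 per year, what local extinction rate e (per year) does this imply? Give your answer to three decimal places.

At equilibrium c(1−p*) = e.
e = 0.497 × (1 − 0.893) = 0.497 × 0.1070 = 0.0532.

0.053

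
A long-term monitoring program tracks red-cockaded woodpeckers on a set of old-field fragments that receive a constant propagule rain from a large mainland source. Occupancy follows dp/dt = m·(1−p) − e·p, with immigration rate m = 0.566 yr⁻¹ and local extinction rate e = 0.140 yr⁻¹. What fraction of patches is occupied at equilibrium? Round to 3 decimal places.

0.802

Setting dp/dt = 0: m − m·p* = e·p*, so m = (m+e)·p*.
p* = m/(m+e) = 0.566/(0.566+0.140) = 0.566/0.7060 = 0.8017.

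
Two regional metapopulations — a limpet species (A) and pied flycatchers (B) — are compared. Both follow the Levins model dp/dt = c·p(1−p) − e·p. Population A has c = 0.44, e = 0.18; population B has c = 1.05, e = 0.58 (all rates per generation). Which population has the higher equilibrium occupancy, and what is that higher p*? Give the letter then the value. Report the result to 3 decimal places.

A: p*_A = 1 − 0.18/0.44 = 0.5909.
B: p*_B = 1 − 0.58/1.05 = 0.4476.
A is higher at 0.5909.

A, 0.591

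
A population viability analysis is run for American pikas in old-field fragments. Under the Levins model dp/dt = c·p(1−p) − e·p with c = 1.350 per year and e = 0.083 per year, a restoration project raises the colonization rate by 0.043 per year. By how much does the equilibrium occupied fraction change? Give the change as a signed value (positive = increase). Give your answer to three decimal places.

0.002

Before: p* = 1 − 0.083/1.350 = 0.9385.
After the change, c = 1.393, e = 0.083, so p* = 1 − 0.083/1.393 = 0.9404.
Δp* = 0.9404 − 0.9385 = +0.0019.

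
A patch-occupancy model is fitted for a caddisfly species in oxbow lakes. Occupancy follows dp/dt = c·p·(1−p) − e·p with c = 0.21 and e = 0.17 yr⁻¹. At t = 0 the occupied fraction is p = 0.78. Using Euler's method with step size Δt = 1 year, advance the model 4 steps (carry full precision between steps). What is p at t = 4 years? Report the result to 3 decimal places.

Update rule: p ← p + [c·p·(1−p) − e·p]·Δt with Δt = 1.
  1  |  dp/dt·Δt = -0.096564  |  p_1 = 0.683436
  2  |  dp/dt·Δt = -0.070750  |  p_2 = 0.612686
  3  |  dp/dt·Δt = -0.054323  |  p_3 = 0.558362
  4  |  dp/dt·Δt = -0.043137  |  p_4 = 0.515226

0.515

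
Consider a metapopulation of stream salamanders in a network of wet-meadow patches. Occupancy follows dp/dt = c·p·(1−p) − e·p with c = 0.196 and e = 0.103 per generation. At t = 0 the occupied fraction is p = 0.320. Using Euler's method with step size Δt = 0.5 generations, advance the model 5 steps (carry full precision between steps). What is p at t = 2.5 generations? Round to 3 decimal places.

Update rule: p ← p + [c·p·(1−p) − e·p]·Δt with Δt = 0.5.
  1  |  dp/dt·Δt = +0.004845  |  p_1 = 0.324845
  2  |  dp/dt·Δt = +0.004764  |  p_2 = 0.329609
  3  |  dp/dt·Δt = +0.004680  |  p_3 = 0.334289
  4  |  dp/dt·Δt = +0.004593  |  p_4 = 0.338882
  5  |  dp/dt·Δt = +0.004504  |  p_5 = 0.343385

0.343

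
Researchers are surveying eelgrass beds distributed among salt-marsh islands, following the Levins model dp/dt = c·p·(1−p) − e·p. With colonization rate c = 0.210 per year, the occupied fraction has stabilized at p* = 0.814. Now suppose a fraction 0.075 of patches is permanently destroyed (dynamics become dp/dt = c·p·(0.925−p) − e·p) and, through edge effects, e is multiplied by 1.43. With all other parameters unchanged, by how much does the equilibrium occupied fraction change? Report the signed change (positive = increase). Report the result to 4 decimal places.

Balance c(1−p*) = e gives e = 0.210×(1 − 0.81400) = 0.03906.
New p* = 0.925 − e/c = 0.925 − 0.05586/0.21000 = 0.65900.
Δp* = 0.65900 − 0.81400 = -0.15500.

-0.1550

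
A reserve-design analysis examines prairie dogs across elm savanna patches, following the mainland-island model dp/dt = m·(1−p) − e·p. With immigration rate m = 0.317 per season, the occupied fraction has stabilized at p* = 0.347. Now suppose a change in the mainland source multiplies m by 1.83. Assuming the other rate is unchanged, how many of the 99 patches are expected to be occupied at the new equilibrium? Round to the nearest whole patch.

49

Balance m(1−p*) = e·p* gives e = m(1−p*)/p* = 0.317×0.65300/0.34700 = 0.59654.
New p* = m/(m+e) = 0.58011/(0.58011+0.59654) = 0.49302.
Expected occupied = 99 × 0.49302 = 48.81 ≈ 49.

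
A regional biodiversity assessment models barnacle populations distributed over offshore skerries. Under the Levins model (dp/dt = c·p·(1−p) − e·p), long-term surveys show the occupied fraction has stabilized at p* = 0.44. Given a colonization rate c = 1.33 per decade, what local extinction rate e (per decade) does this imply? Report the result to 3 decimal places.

At equilibrium c(1−p*) = e.
e = 1.33 × (1 − 0.44) = 1.33 × 0.5600 = 0.7448.

0.745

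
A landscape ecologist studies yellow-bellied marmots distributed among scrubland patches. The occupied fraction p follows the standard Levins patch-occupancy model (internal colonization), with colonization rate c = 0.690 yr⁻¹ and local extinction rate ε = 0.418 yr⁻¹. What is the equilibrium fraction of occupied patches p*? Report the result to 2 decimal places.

0.39

Setting dp/dt = 0 and dividing through by p* gives c·(1−p*) = ε.
So p* = 1 − ε/c = 1 − 0.418/0.690 = 1 − 0.6058 = 0.3942.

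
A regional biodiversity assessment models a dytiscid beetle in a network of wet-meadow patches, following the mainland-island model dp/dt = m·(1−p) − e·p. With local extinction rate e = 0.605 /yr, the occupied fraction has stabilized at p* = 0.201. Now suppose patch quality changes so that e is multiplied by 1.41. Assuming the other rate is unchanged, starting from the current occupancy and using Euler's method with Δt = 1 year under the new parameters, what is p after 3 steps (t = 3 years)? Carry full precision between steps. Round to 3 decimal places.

0.151

Balance m(1−p*) = e·p* gives m = e·p*/(1−p*) = 0.605×0.20100/0.79900 = 0.15220.
Starting from p₀ = 0.20100; update p ← p + (dp/dt)·Δt with the new parameters.
  1  |  dp/dt·Δt = -0.049858  |  p_1 = 0.151142
  2  |  dp/dt·Δt = +0.000262  |  p_2 = 0.151404
  3  |  dp/dt·Δt = -0.000001  |  p_3 = 0.151402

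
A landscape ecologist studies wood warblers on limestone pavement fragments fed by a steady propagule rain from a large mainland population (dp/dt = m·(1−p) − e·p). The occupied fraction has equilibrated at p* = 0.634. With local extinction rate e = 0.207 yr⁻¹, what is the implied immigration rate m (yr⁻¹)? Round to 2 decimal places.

At equilibrium m(1−p*) = e·p*, so m = e·p*/(1−p*).
m = 0.207 × 0.634 / 0.3660 = 0.1312/0.3660 = 0.3586.

0.36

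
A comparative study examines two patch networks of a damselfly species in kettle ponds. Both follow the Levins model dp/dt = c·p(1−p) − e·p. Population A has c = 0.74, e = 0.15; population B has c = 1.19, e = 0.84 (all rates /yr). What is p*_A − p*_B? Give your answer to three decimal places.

A: p*_A = 1 − 0.15/0.74 = 0.7973.
B: p*_B = 1 − 0.84/1.19 = 0.2941.
p*_A − p*_B = 0.7973 − 0.2941 = 0.5032.

0.503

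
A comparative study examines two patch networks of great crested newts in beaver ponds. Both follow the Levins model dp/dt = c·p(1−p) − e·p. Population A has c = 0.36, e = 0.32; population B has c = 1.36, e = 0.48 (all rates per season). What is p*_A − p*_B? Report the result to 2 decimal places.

-0.54

A: p*_A = 1 − 0.32/0.36 = 0.1111.
B: p*_B = 1 − 0.48/1.36 = 0.6471.
p*_A − p*_B = 0.1111 − 0.6471 = -0.5359.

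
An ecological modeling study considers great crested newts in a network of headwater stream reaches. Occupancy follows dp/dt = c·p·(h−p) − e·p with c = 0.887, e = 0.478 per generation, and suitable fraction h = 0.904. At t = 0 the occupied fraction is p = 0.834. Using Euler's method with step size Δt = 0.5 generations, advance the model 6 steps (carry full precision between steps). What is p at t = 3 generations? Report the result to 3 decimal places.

0.440

Update rule: p ← p + [c·p·(h−p) − e·p]·Δt with Δt = 0.5.
p: 0.83400 → 0.66057  (Δp = -0.17343)
p: 0.66057 → 0.57401  (Δp = -0.08656)
p: 0.57401 → 0.52083  (Δp = -0.05318)
p: 0.52083 → 0.48486  (Δp = -0.03597)
p: 0.48486 → 0.45911  (Δp = -0.02575)
p: 0.45911 → 0.43997  (Δp = -0.01914)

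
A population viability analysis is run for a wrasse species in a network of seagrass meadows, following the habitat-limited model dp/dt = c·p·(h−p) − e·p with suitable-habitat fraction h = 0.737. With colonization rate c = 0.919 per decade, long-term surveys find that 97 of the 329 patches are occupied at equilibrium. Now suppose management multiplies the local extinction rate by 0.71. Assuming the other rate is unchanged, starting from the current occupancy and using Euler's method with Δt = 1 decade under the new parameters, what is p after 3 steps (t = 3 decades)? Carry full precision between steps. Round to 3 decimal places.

0.379

Observed p* = 97/329 = 0.29483.
Balance c(h−p*) = e gives e = 0.919×(0.737 − 0.29483) = 0.40635.
Starting from p₀ = 0.29483; update p ← p + (dp/dt)·Δt with the new parameters.
p: 0.29483 → 0.32958  (Δp = +0.03474)
p: 0.32958 → 0.35789  (Δp = +0.02831)
p: 0.35789 → 0.37933  (Δp = +0.02143)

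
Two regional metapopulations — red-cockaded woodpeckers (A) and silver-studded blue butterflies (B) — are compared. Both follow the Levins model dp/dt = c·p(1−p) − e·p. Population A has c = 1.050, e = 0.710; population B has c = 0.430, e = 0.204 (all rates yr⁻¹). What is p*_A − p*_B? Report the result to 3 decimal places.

-0.202

A: p*_A = 1 − 0.710/1.050 = 0.3238.
B: p*_B = 1 − 0.204/0.430 = 0.5256.
p*_A − p*_B = 0.3238 − 0.5256 = -0.2018.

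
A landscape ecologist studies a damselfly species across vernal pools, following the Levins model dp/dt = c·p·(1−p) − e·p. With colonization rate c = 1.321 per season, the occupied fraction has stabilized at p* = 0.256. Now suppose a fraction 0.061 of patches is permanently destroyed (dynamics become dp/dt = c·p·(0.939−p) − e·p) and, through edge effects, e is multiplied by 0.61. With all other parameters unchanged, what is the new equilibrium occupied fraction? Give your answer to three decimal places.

Balance c(1−p*) = e gives e = 1.321×(1 − 0.25600) = 0.98282.
New p* = 0.939 − e/c = 0.939 − 0.59952/1.32100 = 0.48516.

0.485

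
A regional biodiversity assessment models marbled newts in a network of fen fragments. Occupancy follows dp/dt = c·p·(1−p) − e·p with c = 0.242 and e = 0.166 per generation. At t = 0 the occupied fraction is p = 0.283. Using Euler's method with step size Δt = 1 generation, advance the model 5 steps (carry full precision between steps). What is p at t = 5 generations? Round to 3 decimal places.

0.292

Update rule: p ← p + [c·p·(1−p) − e·p]·Δt with Δt = 1.
t = 1: p = 0.28300 + (+0.00213) = 0.28513
t = 2: p = 0.28513 + (+0.00200) = 0.28712
t = 3: p = 0.28712 + (+0.00187) = 0.28899
t = 4: p = 0.28899 + (+0.00175) = 0.29075
t = 5: p = 0.29075 + (+0.00164) = 0.29239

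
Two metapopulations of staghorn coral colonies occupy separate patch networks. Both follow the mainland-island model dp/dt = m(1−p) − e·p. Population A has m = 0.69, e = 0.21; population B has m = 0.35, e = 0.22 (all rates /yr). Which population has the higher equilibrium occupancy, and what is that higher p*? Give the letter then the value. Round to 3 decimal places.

A: p*_A = m/(m+e) = 0.69/0.9000 = 0.7667.
B: p*_B = 0.35/0.5700 = 0.6140.
A is higher at 0.7667.

A, 0.767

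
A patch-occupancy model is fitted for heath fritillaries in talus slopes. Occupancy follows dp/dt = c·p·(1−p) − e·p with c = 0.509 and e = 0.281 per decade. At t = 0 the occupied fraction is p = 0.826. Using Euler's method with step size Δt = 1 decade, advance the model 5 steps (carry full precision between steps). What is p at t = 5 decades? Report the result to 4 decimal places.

0.5015

Update rule: p ← p + [c·p·(1−p) − e·p]·Δt with Δt = 1.
  1  |  dp/dt·Δt = -0.158950  |  p_1 = 0.667050
  2  |  dp/dt·Δt = -0.074395  |  p_2 = 0.592655
  3  |  dp/dt·Δt = -0.043656  |  p_3 = 0.548999
  4  |  dp/dt·Δt = -0.028241  |  p_4 = 0.520758
  5  |  dp/dt·Δt = -0.019302  |  p_5 = 0.501456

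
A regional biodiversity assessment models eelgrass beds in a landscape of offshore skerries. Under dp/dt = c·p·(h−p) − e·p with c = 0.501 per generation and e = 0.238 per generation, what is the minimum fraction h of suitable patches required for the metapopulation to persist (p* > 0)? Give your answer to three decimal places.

p* = h − e/c is positive only when h > e/c.
h_min = e/c = 0.238/0.501 = 0.4750.

0.475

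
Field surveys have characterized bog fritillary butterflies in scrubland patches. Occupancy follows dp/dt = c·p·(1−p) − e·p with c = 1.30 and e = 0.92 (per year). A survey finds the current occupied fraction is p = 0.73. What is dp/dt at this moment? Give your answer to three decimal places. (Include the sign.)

-0.415

Colonization term: c·p·(1−p) = 1.30×0.73×0.2700 = 0.25623.
Extinction term: e·p = 0.67160.
dp/dt = 0.25623 − 0.67160 = -0.41537.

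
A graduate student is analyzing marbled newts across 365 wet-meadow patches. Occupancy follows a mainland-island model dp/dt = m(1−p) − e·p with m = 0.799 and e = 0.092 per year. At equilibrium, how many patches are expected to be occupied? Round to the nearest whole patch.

p* = m/(m+e) = 0.799/0.8910 = 0.8967.
Expected occupied patches = N × p* = 365 × 0.8967 = 327.31 ≈ 327.

327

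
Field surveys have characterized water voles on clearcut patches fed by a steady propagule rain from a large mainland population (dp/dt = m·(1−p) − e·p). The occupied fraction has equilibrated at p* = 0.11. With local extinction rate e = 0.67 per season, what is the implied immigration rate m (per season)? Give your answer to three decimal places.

0.083

At equilibrium m(1−p*) = e·p*, so m = e·p*/(1−p*).
m = 0.67 × 0.11 / 0.8900 = 0.0737/0.8900 = 0.0828.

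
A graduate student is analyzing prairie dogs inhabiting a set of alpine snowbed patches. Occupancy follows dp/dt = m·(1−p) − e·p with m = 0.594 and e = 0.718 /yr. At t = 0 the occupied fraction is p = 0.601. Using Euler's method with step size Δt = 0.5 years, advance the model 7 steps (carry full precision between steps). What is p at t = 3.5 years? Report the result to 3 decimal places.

0.453

Update rule: p ← p + [m·(1−p) − e·p]·Δt with Δt = 0.5.
p: 0.60100 → 0.50374  (Δp = -0.09726)
p: 0.50374 → 0.47029  (Δp = -0.03346)
p: 0.47029 → 0.45878  (Δp = -0.01151)
p: 0.45878 → 0.45482  (Δp = -0.00396)
p: 0.45482 → 0.45346  (Δp = -0.00136)
p: 0.45346 → 0.45299  (Δp = -0.00047)
p: 0.45299 → 0.45283  (Δp = -0.00016)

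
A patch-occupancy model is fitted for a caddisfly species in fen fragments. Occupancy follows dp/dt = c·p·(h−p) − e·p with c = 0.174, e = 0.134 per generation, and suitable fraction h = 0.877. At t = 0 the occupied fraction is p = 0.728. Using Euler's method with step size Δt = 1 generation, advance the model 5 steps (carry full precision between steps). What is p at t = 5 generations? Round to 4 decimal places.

0.4644

Update rule: p ← p + [c·p·(h−p) − e·p]·Δt with Δt = 1.
  1  |  dp/dt·Δt = -0.078678  |  p_1 = 0.649322
  2  |  dp/dt·Δt = -0.061286  |  p_2 = 0.588036
  3  |  dp/dt·Δt = -0.049231  |  p_3 = 0.538806
  4  |  dp/dt·Δt = -0.040494  |  p_4 = 0.498312
  5  |  dp/dt·Δt = -0.033939  |  p_5 = 0.464373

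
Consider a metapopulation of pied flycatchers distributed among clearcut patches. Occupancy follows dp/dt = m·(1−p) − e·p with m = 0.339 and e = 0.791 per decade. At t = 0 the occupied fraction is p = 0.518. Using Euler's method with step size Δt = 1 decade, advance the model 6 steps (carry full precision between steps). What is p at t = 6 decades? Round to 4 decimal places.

Update rule: p ← p + [m·(1−p) − e·p]·Δt with Δt = 1.
step 1: Δp = -0.24634, p = 0.27166
step 2: Δp = +0.03202, p = 0.30368
step 3: Δp = -0.00416, p = 0.29952
step 4: Δp = +0.00054, p = 0.30006
step 5: Δp = -0.00007, p = 0.29999
step 6: Δp = +0.00001, p = 0.30000

0.3000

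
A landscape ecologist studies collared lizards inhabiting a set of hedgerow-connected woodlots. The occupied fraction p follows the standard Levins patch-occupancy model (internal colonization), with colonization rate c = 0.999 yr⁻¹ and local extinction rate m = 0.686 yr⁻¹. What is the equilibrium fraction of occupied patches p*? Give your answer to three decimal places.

At equilibrium, colonization balances extinction: c·p*·(1−p*) = m·p*.
So p* = 1 − m/c = 1 − 0.686/0.999 = 1 − 0.6867 = 0.3133.

0.313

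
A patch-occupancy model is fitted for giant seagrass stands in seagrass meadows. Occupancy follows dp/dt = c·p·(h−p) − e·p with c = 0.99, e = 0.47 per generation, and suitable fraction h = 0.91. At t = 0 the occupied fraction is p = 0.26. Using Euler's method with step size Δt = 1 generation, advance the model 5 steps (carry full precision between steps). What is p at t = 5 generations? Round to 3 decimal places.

Update rule: p ← p + [c·p·(h−p) − e·p]·Δt with Δt = 1.
p: 0.26000 → 0.30511  (Δp = +0.04511)
p: 0.30511 → 0.34442  (Δp = +0.03931)
p: 0.34442 → 0.37539  (Δp = +0.03097)
p: 0.37539 → 0.39764  (Δp = +0.02225)
p: 0.39764 → 0.41245  (Δp = +0.01481)

0.412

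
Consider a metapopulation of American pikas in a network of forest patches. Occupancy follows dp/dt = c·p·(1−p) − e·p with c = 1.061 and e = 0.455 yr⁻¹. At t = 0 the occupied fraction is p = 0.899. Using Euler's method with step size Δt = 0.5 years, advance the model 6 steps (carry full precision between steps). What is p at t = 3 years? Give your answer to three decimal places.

0.591

Update rule: p ← p + [c·p·(1−p) − e·p]·Δt with Δt = 0.5.
  1  |  dp/dt·Δt = -0.156354  |  p_1 = 0.742646
  2  |  dp/dt·Δt = -0.067561  |  p_2 = 0.675085
  3  |  dp/dt·Δt = -0.037219  |  p_3 = 0.637866
  4  |  dp/dt·Δt = -0.022573  |  p_4 = 0.615293
  5  |  dp/dt·Δt = -0.014406  |  p_5 = 0.600887
  6  |  dp/dt·Δt = -0.009476  |  p_6 = 0.591411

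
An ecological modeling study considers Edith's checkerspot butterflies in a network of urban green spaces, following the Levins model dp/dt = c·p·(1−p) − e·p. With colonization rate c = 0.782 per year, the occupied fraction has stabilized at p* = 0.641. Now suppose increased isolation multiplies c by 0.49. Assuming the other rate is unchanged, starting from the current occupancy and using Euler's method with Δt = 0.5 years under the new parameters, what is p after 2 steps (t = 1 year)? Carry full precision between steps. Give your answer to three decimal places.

Balance c(1−p*) = e gives e = 0.782×(1 − 0.64100) = 0.28074.
Starting from p₀ = 0.64100; update p ← p + (dp/dt)·Δt with the new parameters.
step 1: Δp = -0.04589, p = 0.59511
step 2: Δp = -0.03737, p = 0.55774

0.558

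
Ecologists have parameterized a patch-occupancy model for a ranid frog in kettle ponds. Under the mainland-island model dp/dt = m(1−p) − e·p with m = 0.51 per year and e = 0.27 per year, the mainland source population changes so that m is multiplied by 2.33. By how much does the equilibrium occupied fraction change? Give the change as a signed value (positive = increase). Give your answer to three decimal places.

0.161

Before: p* = 0.51/(0.51+0.27) = 0.6538.
After: m = 1.1883, e = 0.27; p* = 1.1883/1.4583 = 0.8149.
Δp* = 0.8149 − 0.6538 = +0.1610.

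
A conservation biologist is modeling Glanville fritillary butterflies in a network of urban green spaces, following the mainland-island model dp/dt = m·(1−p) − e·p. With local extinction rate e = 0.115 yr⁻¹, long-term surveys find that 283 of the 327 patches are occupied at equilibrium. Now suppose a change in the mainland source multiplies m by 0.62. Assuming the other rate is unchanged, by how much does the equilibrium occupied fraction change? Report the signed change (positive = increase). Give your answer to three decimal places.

-0.066

Observed p* = 283/327 = 0.86544.
Balance m(1−p*) = e·p* gives m = e·p*/(1−p*) = 0.115×0.86544/0.13456 = 0.73964.
New p* = m/(m+e) = 0.45858/(0.45858+0.11500) = 0.79950.
Δp* = 0.79950 − 0.86544 = -0.06594.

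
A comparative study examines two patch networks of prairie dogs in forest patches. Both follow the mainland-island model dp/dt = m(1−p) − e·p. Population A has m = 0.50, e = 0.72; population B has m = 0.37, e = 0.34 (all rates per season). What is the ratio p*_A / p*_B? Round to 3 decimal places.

A: p*_A = m/(m+e) = 0.50/1.2200 = 0.4098.
B: p*_B = 0.37/0.7100 = 0.5211.
p*_A / p*_B = 0.4098/0.5211 = 0.7864.

0.786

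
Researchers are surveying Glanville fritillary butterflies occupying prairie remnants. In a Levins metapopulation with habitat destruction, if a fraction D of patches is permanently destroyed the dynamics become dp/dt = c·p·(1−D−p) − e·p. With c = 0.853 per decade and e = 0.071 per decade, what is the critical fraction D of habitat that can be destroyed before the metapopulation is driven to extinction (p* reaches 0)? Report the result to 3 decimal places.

0.917

The nontrivial equilibrium is p* = (1−D) − e/c; extinction occurs when this hits zero.
So D_crit = 1 − e/c = 1 − 0.071/0.853 = 1 − 0.0832 = 0.9168.
Note this equals the original equilibrium occupancy — the Levins extinction-debt result.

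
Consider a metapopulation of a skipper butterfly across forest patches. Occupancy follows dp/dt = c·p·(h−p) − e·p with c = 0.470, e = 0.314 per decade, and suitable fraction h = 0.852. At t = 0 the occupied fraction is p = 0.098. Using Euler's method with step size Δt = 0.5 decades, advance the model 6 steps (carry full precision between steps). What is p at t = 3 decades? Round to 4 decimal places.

0.1097

Update rule: p ← p + [c·p·(h−p) − e·p]·Δt with Δt = 0.5.
  1  |  dp/dt·Δt = +0.001979  |  p_1 = 0.099979
  2  |  dp/dt·Δt = +0.001972  |  p_2 = 0.101951
  3  |  dp/dt·Δt = +0.001964  |  p_3 = 0.103914
  4  |  dp/dt·Δt = +0.001954  |  p_4 = 0.105868
  5  |  dp/dt·Δt = +0.001942  |  p_5 = 0.107810
  6  |  dp/dt·Δt = +0.001928  |  p_6 = 0.109738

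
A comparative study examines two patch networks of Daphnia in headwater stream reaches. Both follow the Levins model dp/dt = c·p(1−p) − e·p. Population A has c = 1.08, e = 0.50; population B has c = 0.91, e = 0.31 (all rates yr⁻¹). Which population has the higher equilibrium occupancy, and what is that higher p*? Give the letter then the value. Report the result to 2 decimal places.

A: p*_A = 1 − 0.50/1.08 = 0.5370.
B: p*_B = 1 − 0.31/0.91 = 0.6593.
B is higher at 0.6593.

B, 0.66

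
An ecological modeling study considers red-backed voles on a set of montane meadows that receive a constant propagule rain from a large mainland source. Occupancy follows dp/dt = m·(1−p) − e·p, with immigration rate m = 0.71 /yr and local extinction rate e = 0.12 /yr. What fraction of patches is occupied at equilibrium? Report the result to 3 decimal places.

0.855

At equilibrium the propagule rain into empty patches balances local extinction: m(1−p*) = e·p*.
p* = m/(m+e) = 0.71/(0.71+0.12) = 0.71/0.8300 = 0.8554.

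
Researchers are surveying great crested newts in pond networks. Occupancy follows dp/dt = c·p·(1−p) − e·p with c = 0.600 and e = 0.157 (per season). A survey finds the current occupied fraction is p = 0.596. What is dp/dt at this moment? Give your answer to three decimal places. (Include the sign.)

Colonization term: c·p·(1−p) = 0.600×0.596×0.4040 = 0.14447.
Extinction term: e·p = 0.09357.
dp/dt = 0.14447 − 0.09357 = 0.05090.

0.051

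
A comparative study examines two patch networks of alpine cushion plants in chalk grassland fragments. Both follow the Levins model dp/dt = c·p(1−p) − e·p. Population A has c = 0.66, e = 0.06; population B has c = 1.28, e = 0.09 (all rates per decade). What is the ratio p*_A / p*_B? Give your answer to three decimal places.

0.978

A: p*_A = 1 − 0.06/0.66 = 0.9091.
B: p*_B = 1 − 0.09/1.28 = 0.9297.
p*_A / p*_B = 0.9091/0.9297 = 0.9778.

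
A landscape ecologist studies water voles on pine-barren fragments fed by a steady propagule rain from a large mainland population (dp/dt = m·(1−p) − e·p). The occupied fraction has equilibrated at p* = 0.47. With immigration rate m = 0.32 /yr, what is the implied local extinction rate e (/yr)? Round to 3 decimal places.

0.361

At equilibrium m(1−p*) = e·p*, so e = m(1−p*)/p*.
e = 0.32 × 0.5300 / 0.47 = 0.3609.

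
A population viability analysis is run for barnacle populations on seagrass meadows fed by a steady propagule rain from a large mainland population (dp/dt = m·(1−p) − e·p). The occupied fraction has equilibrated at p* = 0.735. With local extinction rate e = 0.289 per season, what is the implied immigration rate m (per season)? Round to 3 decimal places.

At equilibrium m(1−p*) = e·p*, so m = e·p*/(1−p*).
m = 0.289 × 0.735 / 0.2650 = 0.2124/0.2650 = 0.8016.

0.802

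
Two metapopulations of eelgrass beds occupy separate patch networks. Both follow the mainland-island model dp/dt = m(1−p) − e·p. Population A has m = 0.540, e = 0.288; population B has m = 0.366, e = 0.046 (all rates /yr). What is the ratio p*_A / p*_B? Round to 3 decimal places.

A: p*_A = m/(m+e) = 0.540/0.8280 = 0.6522.
B: p*_B = 0.366/0.4120 = 0.8883.
p*_A / p*_B = 0.6522/0.8883 = 0.7341.

0.734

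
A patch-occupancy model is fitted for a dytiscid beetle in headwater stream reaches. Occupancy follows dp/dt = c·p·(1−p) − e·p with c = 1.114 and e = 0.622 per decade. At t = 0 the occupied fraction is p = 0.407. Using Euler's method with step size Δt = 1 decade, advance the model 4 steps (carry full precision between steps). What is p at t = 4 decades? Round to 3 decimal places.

0.439

Update rule: p ← p + [c·p·(1−p) − e·p]·Δt with Δt = 1.
t = 1: p = 0.40700 + (+0.01571) = 0.42271
t = 2: p = 0.42271 + (+0.00892) = 0.43163
t = 3: p = 0.43163 + (+0.00482) = 0.43645
t = 4: p = 0.43645 + (+0.00253) = 0.43898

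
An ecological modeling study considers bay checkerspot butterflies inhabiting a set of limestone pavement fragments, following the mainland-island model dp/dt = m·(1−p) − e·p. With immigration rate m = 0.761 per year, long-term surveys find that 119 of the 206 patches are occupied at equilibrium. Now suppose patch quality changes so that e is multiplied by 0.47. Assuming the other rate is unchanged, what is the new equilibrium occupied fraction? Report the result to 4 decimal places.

0.7443

Observed p* = 119/206 = 0.57767.
Balance m(1−p*) = e·p* gives e = m(1−p*)/p* = 0.761×0.42233/0.57767 = 0.55636.
New p* = m/(m+e) = 0.76100/(0.76100+0.26149) = 0.74426.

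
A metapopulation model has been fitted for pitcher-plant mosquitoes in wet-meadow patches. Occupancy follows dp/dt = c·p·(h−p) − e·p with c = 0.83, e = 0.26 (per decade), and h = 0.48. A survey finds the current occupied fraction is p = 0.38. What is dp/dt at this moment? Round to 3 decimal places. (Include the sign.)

-0.067

Colonization term: c·p·(h−p) = 0.83×0.38×0.1000 = 0.03154.
Extinction term: e·p = 0.09880.
dp/dt = 0.03154 − 0.09880 = -0.06726.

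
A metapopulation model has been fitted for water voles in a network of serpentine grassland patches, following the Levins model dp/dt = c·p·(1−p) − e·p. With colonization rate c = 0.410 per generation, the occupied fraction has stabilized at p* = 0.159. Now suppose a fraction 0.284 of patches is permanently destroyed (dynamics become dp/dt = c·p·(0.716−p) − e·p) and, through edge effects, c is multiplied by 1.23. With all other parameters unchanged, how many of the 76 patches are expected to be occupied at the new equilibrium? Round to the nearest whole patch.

Balance c(1−p*) = e gives e = 0.410×(1 − 0.15900) = 0.34481.
New p* = 0.716 − e/c = 0.716 − 0.34481/0.50430 = 0.03226.
Expected occupied = 76 × 0.03226 = 2.45 ≈ 2.

2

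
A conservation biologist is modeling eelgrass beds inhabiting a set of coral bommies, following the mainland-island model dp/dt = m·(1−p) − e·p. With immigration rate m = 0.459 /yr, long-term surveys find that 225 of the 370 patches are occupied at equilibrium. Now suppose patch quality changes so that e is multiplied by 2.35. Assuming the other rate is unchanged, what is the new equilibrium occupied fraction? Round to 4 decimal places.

0.3977

Observed p* = 225/370 = 0.60811.
Balance m(1−p*) = e·p* gives e = m(1−p*)/p* = 0.459×0.39189/0.60811 = 0.29580.
New p* = m/(m+e) = 0.45900/(0.45900+0.69513) = 0.39770.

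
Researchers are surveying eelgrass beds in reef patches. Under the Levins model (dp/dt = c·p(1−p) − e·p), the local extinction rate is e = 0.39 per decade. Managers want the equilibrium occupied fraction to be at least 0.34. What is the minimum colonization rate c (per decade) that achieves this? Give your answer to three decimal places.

0.591

p* = 1 − e/c ≥ 0.34 requires e/c ≤ 0.6600, i.e. c ≥ e/0.6600.
c_min = 0.39/0.6600 = 0.5909.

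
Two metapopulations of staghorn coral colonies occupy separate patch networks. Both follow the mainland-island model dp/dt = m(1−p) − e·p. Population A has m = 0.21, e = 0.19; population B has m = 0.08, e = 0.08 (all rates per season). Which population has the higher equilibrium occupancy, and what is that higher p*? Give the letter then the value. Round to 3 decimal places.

A: p*_A = m/(m+e) = 0.21/0.4000 = 0.5250.
B: p*_B = 0.08/0.1600 = 0.5000.
A is higher at 0.5250.

A, 0.525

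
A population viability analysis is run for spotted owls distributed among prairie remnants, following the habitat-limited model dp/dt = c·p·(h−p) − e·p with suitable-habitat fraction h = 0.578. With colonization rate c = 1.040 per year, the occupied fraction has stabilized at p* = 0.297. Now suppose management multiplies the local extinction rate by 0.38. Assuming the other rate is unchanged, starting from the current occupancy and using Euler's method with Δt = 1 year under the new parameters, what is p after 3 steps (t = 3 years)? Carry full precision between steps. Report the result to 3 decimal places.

Balance c(h−p*) = e gives e = 1.040×(0.578 − 0.29700) = 0.29224.
Starting from p₀ = 0.29700; update p ← p + (dp/dt)·Δt with the new parameters.
p: 0.29700 → 0.35081  (Δp = +0.05381)
p: 0.35081 → 0.39474  (Δp = +0.04393)
p: 0.39474 → 0.42614  (Δp = +0.03140)

0.426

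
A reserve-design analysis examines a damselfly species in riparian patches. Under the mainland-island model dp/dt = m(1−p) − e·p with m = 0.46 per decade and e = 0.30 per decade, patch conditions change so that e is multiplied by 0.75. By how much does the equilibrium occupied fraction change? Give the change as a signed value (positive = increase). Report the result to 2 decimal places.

Before: p* = 0.46/(0.46+0.30) = 0.6053.
After: m = 0.46, e = 0.225; p* = 0.46/0.6850 = 0.6715.
Δp* = 0.6715 − 0.6053 = +0.0663.

0.07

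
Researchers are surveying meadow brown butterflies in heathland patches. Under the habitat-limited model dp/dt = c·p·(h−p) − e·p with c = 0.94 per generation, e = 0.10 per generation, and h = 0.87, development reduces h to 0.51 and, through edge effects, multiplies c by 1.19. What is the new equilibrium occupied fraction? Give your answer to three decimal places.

Before: p* = h − e/c = 0.87 − 0.10/0.94 = 0.87 − 0.1064 = 0.7636.
After: c = 1.1186, e = 0.1, h = 0.51; p* = 0.51 − 0.1/1.1186 = 0.4206.

0.421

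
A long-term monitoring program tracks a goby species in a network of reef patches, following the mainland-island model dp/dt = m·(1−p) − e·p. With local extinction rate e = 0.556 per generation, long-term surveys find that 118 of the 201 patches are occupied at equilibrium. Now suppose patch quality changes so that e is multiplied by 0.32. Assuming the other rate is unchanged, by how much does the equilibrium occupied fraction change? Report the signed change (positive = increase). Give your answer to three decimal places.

0.229

Observed p* = 118/201 = 0.58706.
Balance m(1−p*) = e·p* gives m = e·p*/(1−p*) = 0.556×0.58706/0.41294 = 0.79044.
New p* = m/(m+e) = 0.79044/(0.79044+0.17792) = 0.81627.
Δp* = 0.81627 − 0.58706 = +0.22921.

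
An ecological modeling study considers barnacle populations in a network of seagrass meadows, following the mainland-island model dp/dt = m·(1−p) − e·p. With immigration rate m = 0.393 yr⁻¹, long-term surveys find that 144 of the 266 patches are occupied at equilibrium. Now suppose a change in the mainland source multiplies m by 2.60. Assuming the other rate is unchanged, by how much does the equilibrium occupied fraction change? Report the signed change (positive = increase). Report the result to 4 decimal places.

Observed p* = 144/266 = 0.54135.
Balance m(1−p*) = e·p* gives e = m(1−p*)/p* = 0.393×0.45865/0.54135 = 0.33296.
New p* = m/(m+e) = 1.02180/(1.02180+0.33296) = 0.75423.
Δp* = 0.75423 − 0.54135 = +0.21288.

0.2129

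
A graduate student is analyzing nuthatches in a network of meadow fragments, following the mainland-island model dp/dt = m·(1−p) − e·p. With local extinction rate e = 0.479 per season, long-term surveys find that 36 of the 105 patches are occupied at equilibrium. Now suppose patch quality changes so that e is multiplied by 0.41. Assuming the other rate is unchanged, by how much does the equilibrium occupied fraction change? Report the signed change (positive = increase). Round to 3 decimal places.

0.217

Observed p* = 36/105 = 0.34286.
Balance m(1−p*) = e·p* gives m = e·p*/(1−p*) = 0.479×0.34286/0.65714 = 0.24992.
New p* = m/(m+e) = 0.24992/(0.24992+0.19639) = 0.55997.
Δp* = 0.55997 − 0.34286 = +0.21711.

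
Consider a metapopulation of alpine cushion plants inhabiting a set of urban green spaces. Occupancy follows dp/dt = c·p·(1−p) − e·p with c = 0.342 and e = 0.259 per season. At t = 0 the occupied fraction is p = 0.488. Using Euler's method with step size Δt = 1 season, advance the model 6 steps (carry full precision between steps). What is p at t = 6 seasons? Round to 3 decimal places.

0.341

Update rule: p ← p + [c·p·(1−p) − e·p]·Δt with Δt = 1.
t = 1: p = 0.48800 + (-0.04094) = 0.44706
t = 2: p = 0.44706 + (-0.03125) = 0.41581
t = 3: p = 0.41581 + (-0.02462) = 0.39119
t = 4: p = 0.39119 + (-0.01987) = 0.37132
t = 5: p = 0.37132 + (-0.01634) = 0.35499
t = 6: p = 0.35499 + (-0.01363) = 0.34136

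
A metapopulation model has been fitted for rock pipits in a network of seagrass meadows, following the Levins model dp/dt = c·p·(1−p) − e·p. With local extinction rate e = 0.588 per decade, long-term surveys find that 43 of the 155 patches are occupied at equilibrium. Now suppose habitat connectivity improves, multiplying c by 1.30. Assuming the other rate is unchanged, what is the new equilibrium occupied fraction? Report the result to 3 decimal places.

Observed p* = 43/155 = 0.27742.
Balance c(1−p*) = e gives c = e/(1 − 0.27742) = 0.588/0.72258 = 0.81375.
New p* = 1 − e/c = 1 − 0.58800/1.05787 = 0.44417.

0.444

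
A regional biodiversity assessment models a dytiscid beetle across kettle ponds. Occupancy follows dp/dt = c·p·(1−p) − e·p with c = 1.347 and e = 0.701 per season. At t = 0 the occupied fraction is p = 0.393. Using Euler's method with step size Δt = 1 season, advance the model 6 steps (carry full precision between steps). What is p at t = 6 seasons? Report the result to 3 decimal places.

0.479

Update rule: p ← p + [c·p·(1−p) − e·p]·Δt with Δt = 1.
t = 1: p = 0.39300 + (+0.04584) = 0.43884
t = 2: p = 0.43884 + (+0.02409) = 0.46292
t = 3: p = 0.46292 + (+0.01039) = 0.47331
t = 4: p = 0.47331 + (+0.00400) = 0.47731
t = 5: p = 0.47731 + (+0.00146) = 0.47877
t = 6: p = 0.47877 + (+0.00052) = 0.47930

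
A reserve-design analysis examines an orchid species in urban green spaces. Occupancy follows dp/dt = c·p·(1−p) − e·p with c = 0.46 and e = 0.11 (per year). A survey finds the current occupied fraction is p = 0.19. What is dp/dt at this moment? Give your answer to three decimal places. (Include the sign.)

Colonization term: c·p·(1−p) = 0.46×0.19×0.8100 = 0.07079.
Extinction term: e·p = 0.02090.
dp/dt = 0.07079 − 0.02090 = 0.04989.

0.050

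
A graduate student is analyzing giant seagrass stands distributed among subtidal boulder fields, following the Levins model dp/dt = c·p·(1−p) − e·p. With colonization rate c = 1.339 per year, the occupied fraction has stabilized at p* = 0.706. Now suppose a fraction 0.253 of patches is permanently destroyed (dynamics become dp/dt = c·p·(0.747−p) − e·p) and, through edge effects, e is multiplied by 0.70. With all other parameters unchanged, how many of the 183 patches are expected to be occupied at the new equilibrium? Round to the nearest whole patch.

Balance c(1−p*) = e gives e = 1.339×(1 − 0.70600) = 0.39367.
New p* = 0.747 − e/c = 0.747 − 0.27557/1.33900 = 0.54120.
Expected occupied = 183 × 0.54120 = 99.04 ≈ 99.

99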